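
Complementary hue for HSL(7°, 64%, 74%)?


Complement = opposite side of color wheel = hue + 180°
H' = (7 + 180) mod 360 = 187°
S and L unchanged.
= HSL(187°, 64%, 74%)


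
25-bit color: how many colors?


Colors = 2^bits = 2^25
= 33,554,432 colors


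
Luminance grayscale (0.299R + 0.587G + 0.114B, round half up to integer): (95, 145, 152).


Gray = 0.299×R + 0.587×G + 0.114×B
Gray = 0.299×95 + 0.587×145 + 0.114×152
Gray = 28.405 + 85.115 + 17.328
Gray = 130.848 → round half up → 131
Gray = 131


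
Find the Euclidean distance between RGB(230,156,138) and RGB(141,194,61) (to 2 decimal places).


d = √[(R₁-R₂)² + (G₁-G₂)² + (B₁-B₂)²]
d = √[(230-141)² + (156-194)² + (138-61)²]
d = √[7921 + 1444 + 5929]
d = √15294
d ≈ 123.67


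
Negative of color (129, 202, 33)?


Invert: (255-R, 255-G, 255-B)
R: 255-129 = 126
G: 255-202 = 53
B: 255-33 = 222
= RGB(126, 53, 222)


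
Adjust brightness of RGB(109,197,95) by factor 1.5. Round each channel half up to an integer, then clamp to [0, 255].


Multiply each channel by 1.5, round half up, clamp to [0, 255]
R: 109×1.5 = 163.5 → round → 164
G: 197×1.5 = 295.5 → round → 296 → clamp → 255
B: 95×1.5 = 142.5 → round → 143
= RGB(164, 255, 143)


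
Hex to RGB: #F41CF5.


F4 → 244 (R)
1C → 28 (G)
F5 → 245 (B)
= RGB(244, 28, 245)


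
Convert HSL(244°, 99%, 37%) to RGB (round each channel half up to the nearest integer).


H=244°, S=0.99, L=0.37
C = (1-|2L-1|)×S = (1-|-0.26|)×0.99 = 0.7326
H' = H/60 = 244/60 ≈ 4.0667; X = C×(1-|H' mod 2 - 1|) = 0.04884
m = L - C/2 = 0.37 - 0.3663 = 0.0037
Sector ⌊H'⌋ = 4 → (R',G',B') = (0.04884, 0.0, 0.7326)
RGB = ((R'+m)×255, (G'+m)×255, (B'+m)×255) = (13.3977, 0.9435, 187.7565)
Round half up → RGB(13, 1, 188)


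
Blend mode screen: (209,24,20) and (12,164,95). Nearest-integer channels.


Screen: C = 255 - (255-A)×(255-B)/255, rounded to nearest integer
R: 255 - (255-209)×(255-12)/255 = 255 - 11178/255 ≈ 255 - 43.835 = 211.165 → 211
G: 255 - (255-24)×(255-164)/255 = 255 - 21021/255 ≈ 255 - 82.435 = 172.565 → 173
B: 255 - (255-20)×(255-95)/255 = 255 - 37600/255 ≈ 255 - 147.451 = 107.549 → 108
= RGB(211, 173, 108)


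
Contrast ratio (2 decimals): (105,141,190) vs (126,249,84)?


Linearize each sRGB channel c=v/255: c/12.92 if c ≤ 0.04045 else ((c+0.055)/1.055)^2.4
L = 0.2126×R_lin + 0.7152×G_lin + 0.0722×B_lin
Color 1 (105,141,190):
  R=105: 105/255≈0.4118 > 0.04045 → ((0.4118+0.055)/1.055)^2.4 ≈ 0.14126
  G=141: 141/255≈0.5529 > 0.04045 → ((0.5529+0.055)/1.055)^2.4 ≈ 0.26636
  B=190: 190/255≈0.7451 > 0.04045 → ((0.7451+0.055)/1.055)^2.4 ≈ 0.51492
  L1 = 0.2126×0.14126 + 0.7152×0.26636 + 0.0722×0.51492 ≈ 0.25771
Color 2 (126,249,84):
  R=126: 126/255≈0.4941 > 0.04045 → ((0.4941+0.055)/1.055)^2.4 ≈ 0.20864
  G=249: 249/255≈0.9765 > 0.04045 → ((0.9765+0.055)/1.055)^2.4 ≈ 0.94731
  B=84: 84/255≈0.3294 > 0.04045 → ((0.3294+0.055)/1.055)^2.4 ≈ 0.08866
  L2 = 0.2126×0.20864 + 0.7152×0.94731 + 0.0722×0.08866 ≈ 0.72827
Lighter = 0.72827, Darker = 0.25771
Ratio = (L_lighter + 0.05) / (L_darker + 0.05)
Ratio = (0.72827 + 0.05) / (0.25771 + 0.05) = 0.77827 / 0.30771 ≈ 2.5293
Ratio ≈ 2.53:1


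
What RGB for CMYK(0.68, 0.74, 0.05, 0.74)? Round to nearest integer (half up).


R = 255 × (1-C) × (1-K) = 255 × 0.32 × 0.26 = 21.216 → 21
G = 255 × (1-M) × (1-K) = 255 × 0.26 × 0.26 = 17.238 → 17
B = 255 × (1-Y) × (1-K) = 255 × 0.95 × 0.26 = 62.985 → 63
= RGB(21, 17, 63)


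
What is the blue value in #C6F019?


Color: #C6F019
R = C6 = 198
G = F0 = 240
B = 19 = 25
Blue = 25


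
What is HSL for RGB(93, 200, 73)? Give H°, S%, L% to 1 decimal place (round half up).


Normalize: R'=93/255≈0.3647, G'=200/255≈0.7843, B'=73/255≈0.2863
Max=200/255, Min=73/255, Δ=Max-Min=127/255
L = (Max+Min)/2 = (200+73)/510 = 273/510 = 0.53529… → L = 53.5%
L > 0.5 → S = Δ/(2-Max-Min) = 127/(510-200-73) = 127/237 = 0.53586… → S = 53.6%
(the 1/255 factors cancel in S and H, so raw channel differences can be used)
Max is G' → H = 60 × ((B-R)/Δ + 2) = 60 × ((73-93)/127 + 2)
  -20/127 + 2 = -0.1574… + 2 = 1.8425…
  H = 60 × 1.8425… = 110.551…° → H = 110.6°
= HSL(110.6°, 53.6%, 53.5%)


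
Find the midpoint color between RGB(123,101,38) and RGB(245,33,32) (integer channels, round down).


Midpoint: each channel = ⌊(C₁+C₂)/2⌋
R: ⌊(123+245)/2⌋ = 184
G: ⌊(101+33)/2⌋ = 67
B: ⌊(38+32)/2⌋ = 35
= RGB(184, 67, 35)


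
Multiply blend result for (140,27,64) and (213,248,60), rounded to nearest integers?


Multiply: C = A×B/255, rounded to nearest integer
R: 140×213/255 = 29820/255 ≈ 116.941 → 117
G: 27×248/255 = 6696/255 ≈ 26.259 → 26
B: 64×60/255 = 3840/255 ≈ 15.059 → 15
= RGB(117, 26, 15)


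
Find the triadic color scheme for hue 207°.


Triadic: equally spaced at 120° intervals
H1 = 207°
H2 = (207 + 120) mod 360 = 327°
H3 = (207 + 240) mod 360 = 87°
Triadic = 207°, 327°, 87°


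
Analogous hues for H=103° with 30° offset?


Base hue: 103°
Left analog: (103 - 30) mod 360 = 73°
Right analog: (103 + 30) mod 360 = 133°
Analogous hues = 73° and 133°


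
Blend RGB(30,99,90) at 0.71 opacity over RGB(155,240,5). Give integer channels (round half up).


C = α×F + (1-α)×B, with 1-α = 0.29
R: 0.71×30 + 0.29×155 = 21.30 + 44.95 = 66.25 → 66
G: 0.71×99 + 0.29×240 = 70.29 + 69.60 = 139.89 → 140
B: 0.71×90 + 0.29×5 = 63.90 + 1.45 = 65.35 → 65
= RGB(66, 140, 65)


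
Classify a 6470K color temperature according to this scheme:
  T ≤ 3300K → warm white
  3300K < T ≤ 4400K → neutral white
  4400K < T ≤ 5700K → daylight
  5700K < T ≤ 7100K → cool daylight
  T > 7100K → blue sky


Temperature: 6470K
5700K < 6470K ≤ 7100K → cool daylight
Classification: cool daylight


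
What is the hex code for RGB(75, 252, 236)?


R = 75 → 4B (hex)
G = 252 → FC (hex)
B = 236 → EC (hex)
Hex = #4BFCEC


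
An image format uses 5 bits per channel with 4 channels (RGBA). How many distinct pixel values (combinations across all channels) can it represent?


Total bits = 5 bits/channel × 4 channels = 20 bits
Distinct pixel values = 2^20
= 1,048,576 pixel values


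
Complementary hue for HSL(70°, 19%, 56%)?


Complement = opposite side of color wheel = hue + 180°
H' = (70 + 180) mod 360 = 250°
S and L unchanged.
= HSL(250°, 19%, 56%)


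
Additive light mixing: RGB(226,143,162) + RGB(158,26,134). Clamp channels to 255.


Additive: each channel = min(255, C₁+C₂)
R: 226+158 = 384 → 255
G: 143+26 = 169 → 169
B: 162+134 = 296 → 255
= RGB(255, 169, 255)


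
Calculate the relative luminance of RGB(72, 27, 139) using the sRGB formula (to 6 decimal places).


Linearize each channel (sRGB transfer function): c = v/255; c_lin = c/12.92 if c ≤ 0.04045, else ((c+0.055)/1.055)^2.4
  R: 72/255 ≈ 0.282353 > 0.04045 → ((0.282353+0.055)/1.055)^2.4 ≈ 0.064803
  G: 27/255 ≈ 0.105882 > 0.04045 → ((0.105882+0.055)/1.055)^2.4 ≈ 0.010960
  B: 139/255 ≈ 0.545098 > 0.04045 → ((0.545098+0.055)/1.055)^2.4 ≈ 0.258183
R_lin = 0.064803, G_lin = 0.010960, B_lin = 0.258183
L = 0.2126×R + 0.7152×G + 0.0722×B
L = 0.2126×0.064803 + 0.7152×0.010960 + 0.0722×0.258183
L ≈ 0.040257


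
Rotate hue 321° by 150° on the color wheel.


New hue = (H + rotation) mod 360
New hue = (321 + 150) mod 360
= 471 mod 360
= 111°


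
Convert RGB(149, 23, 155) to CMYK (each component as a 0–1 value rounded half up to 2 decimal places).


R'=149/255≈0.5843, G'=23/255≈0.0902, B'=155/255≈0.6078
K = 1 - max(R',G',B') = 1 - 155/255 = 100/255 = 0.39215… → 0.39
(1-R'-K)/(1-K) simplifies to (max-R)/max with max = 155:
C = (155-149)/155 = 6/155 = 0.03870… → 0.04
M = (155-23)/155 = 132/155 = 0.85161… → 0.85
Y = (155-155)/155 = 0/155 = 0 → 0.00
= CMYK(0.04, 0.85, 0.00, 0.39)


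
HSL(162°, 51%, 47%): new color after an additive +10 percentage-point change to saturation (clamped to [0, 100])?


Original S = 51%
Adjustment = +10 percentage points
New S = 51 + (10) = 61
Clamp to [0, 100] → 61
= HSL(162°, 61%, 47%)


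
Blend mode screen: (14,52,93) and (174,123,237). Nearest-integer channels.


Screen: C = 255 - (255-A)×(255-B)/255, rounded to nearest integer
R: 255 - (255-14)×(255-174)/255 = 255 - 19521/255 ≈ 255 - 76.553 = 178.447 → 178
G: 255 - (255-52)×(255-123)/255 = 255 - 26796/255 ≈ 255 - 105.082 = 149.918 → 150
B: 255 - (255-93)×(255-237)/255 = 255 - 2916/255 ≈ 255 - 11.435 = 243.565 → 244
= RGB(178, 150, 244)


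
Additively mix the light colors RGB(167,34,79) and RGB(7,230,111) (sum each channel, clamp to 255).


Additive: each channel = min(255, C₁+C₂)
R: 167+7 = 174 → 174
G: 34+230 = 264 → 255
B: 79+111 = 190 → 190
= RGB(174, 255, 190)


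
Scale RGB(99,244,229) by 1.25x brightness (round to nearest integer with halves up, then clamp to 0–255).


Multiply each channel by 1.25, round half up, clamp to [0, 255]
R: 99×1.25 = 123.75 → round → 124
G: 244×1.25 = 305 → clamp → 255
B: 229×1.25 = 286.25 → round → 286 → clamp → 255
= RGB(124, 255, 255)


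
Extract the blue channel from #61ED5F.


Color: #61ED5F
R = 61 = 97
G = ED = 237
B = 5F = 95
Blue = 95


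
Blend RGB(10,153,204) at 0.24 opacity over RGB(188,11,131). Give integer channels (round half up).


C = α×F + (1-α)×B, with 1-α = 0.76
R: 0.24×10 + 0.76×188 = 2.40 + 142.88 = 145.28 → 145
G: 0.24×153 + 0.76×11 = 36.72 + 8.36 = 45.08 → 45
B: 0.24×204 + 0.76×131 = 48.96 + 99.56 = 148.52 → 149
= RGB(145, 45, 149)


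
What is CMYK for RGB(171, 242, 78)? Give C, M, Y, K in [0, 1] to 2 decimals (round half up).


R'=171/255≈0.6706, G'=242/255≈0.9490, B'=78/255≈0.3059
K = 1 - max(R',G',B') = 1 - 242/255 = 13/255 = 0.05098… → 0.05
(1-R'-K)/(1-K) simplifies to (max-R)/max with max = 242:
C = (242-171)/242 = 71/242 = 0.29338… → 0.29
M = (242-242)/242 = 0/242 = 0 → 0.00
Y = (242-78)/242 = 164/242 = 0.67768… → 0.68
= CMYK(0.29, 0.00, 0.68, 0.05)


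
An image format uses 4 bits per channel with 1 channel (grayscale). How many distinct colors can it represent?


Total bits = 4 bits/channel × 1 channels = 4 bits
Distinct colors = 2^4
= 16 colors


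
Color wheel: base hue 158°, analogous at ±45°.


Base hue: 158°
Left analog: (158 - 45) mod 360 = 113°
Right analog: (158 + 45) mod 360 = 203°
Analogous hues = 113° and 203°


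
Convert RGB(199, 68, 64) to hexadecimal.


R = 199 → C7 (hex)
G = 68 → 44 (hex)
B = 64 → 40 (hex)
Hex = #C74440


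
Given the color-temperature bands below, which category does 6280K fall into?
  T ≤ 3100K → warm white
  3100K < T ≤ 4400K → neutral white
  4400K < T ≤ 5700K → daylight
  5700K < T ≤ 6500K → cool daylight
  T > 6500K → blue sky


Temperature: 6280K
5700K < 6280K ≤ 6500K → cool daylight
Classification: cool daylight


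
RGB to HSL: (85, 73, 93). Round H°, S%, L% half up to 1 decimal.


Normalize: R'=85/255≈0.3333, G'=73/255≈0.2863, B'=93/255≈0.3647
Max=93/255, Min=73/255, Δ=Max-Min=20/255
L = (Max+Min)/2 = (93+73)/510 = 166/510 = 0.32549… → L = 32.5%
L ≤ 0.5 → S = Δ/(Max+Min) = 20/(93+73) = 20/166 = 0.12048… → S = 12.0%
(the 1/255 factors cancel in S and H, so raw channel differences can be used)
Max is B' → H = 60 × ((R-G)/Δ + 4) = 60 × ((85-73)/20 + 4)
  12/20 + 4 = 0.6 + 4 = 4.6
  H = 60 × 4.6 = 276° → H = 276.0°
= HSL(276.0°, 12.0%, 32.5%)


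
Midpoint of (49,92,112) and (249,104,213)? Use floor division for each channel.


Midpoint: each channel = ⌊(C₁+C₂)/2⌋
R: ⌊(49+249)/2⌋ = 149
G: ⌊(92+104)/2⌋ = 98
B: ⌊(112+213)/2⌋ = 162
= RGB(149, 98, 162)


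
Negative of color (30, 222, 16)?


Invert: (255-R, 255-G, 255-B)
R: 255-30 = 225
G: 255-222 = 33
B: 255-16 = 239
= RGB(225, 33, 239)


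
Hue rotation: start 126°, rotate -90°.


New hue = (H + rotation) mod 360
New hue = (126 -90) mod 360
= 36 mod 360
= 36°


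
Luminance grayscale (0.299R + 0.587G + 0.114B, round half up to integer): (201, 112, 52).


Gray = 0.299×R + 0.587×G + 0.114×B
Gray = 0.299×201 + 0.587×112 + 0.114×52
Gray = 60.099 + 65.744 + 5.928
Gray = 131.771 → round half up → 132
Gray = 132


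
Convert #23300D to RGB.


23 → 35 (R)
30 → 48 (G)
0D → 13 (B)
= RGB(35, 48, 13)


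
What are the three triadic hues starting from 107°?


Triadic: equally spaced at 120° intervals
H1 = 107°
H2 = (107 + 120) mod 360 = 227°
H3 = (107 + 240) mod 360 = 347°
Triadic = 107°, 227°, 347°


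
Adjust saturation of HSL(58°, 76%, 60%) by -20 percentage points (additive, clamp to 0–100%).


Original S = 76%
Adjustment = -20 percentage points
New S = 76 + (-20) = 56
Clamp to [0, 100] → 56
= HSL(58°, 56%, 60%)


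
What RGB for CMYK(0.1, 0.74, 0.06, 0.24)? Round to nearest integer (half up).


R = 255 × (1-C) × (1-K) = 255 × 0.90 × 0.76 = 174.42 → 174
G = 255 × (1-M) × (1-K) = 255 × 0.26 × 0.76 = 50.388 → 50
B = 255 × (1-Y) × (1-K) = 255 × 0.94 × 0.76 = 182.172 → 182
= RGB(174, 50, 182)


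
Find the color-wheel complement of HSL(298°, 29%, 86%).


Complement = opposite side of color wheel = hue + 180°
H' = (298 + 180) mod 360 = 118°
S and L unchanged.
= HSL(118°, 29%, 86%)


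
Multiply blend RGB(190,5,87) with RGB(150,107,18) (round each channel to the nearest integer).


Multiply: C = A×B/255, rounded to nearest integer
R: 190×150/255 = 28500/255 ≈ 111.765 → 112
G: 5×107/255 = 535/255 ≈ 2.098 → 2
B: 87×18/255 = 1566/255 ≈ 6.141 → 6
= RGB(112, 2, 6)


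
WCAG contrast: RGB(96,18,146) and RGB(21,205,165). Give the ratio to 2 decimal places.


Linearize each sRGB channel c=v/255: c/12.92 if c ≤ 0.04045 else ((c+0.055)/1.055)^2.4
L = 0.2126×R_lin + 0.7152×G_lin + 0.0722×B_lin
Color 1 (96,18,146):
  R=96: 96/255≈0.3765 > 0.04045 → ((0.3765+0.055)/1.055)^2.4 ≈ 0.11697
  G=18: 18/255≈0.0706 > 0.04045 → ((0.0706+0.055)/1.055)^2.4 ≈ 0.00605
  B=146: 146/255≈0.5725 > 0.04045 → ((0.5725+0.055)/1.055)^2.4 ≈ 0.28744
  L1 = 0.2126×0.11697 + 0.7152×0.00605 + 0.0722×0.28744 ≈ 0.04995
Color 2 (21,205,165):
  R=21: 21/255≈0.0824 > 0.04045 → ((0.0824+0.055)/1.055)^2.4 ≈ 0.00750
  G=205: 205/255≈0.8039 > 0.04045 → ((0.8039+0.055)/1.055)^2.4 ≈ 0.61050
  B=165: 165/255≈0.6471 > 0.04045 → ((0.6471+0.055)/1.055)^2.4 ≈ 0.37626
  L2 = 0.2126×0.00750 + 0.7152×0.61050 + 0.0722×0.37626 ≈ 0.46539
Lighter = 0.46539, Darker = 0.04995
Ratio = (L_lighter + 0.05) / (L_darker + 0.05)
Ratio = (0.46539 + 0.05) / (0.04995 + 0.05) = 0.51539 / 0.09995 ≈ 5.1566
Ratio ≈ 5.16:1


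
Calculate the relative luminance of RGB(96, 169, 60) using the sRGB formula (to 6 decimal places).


Linearize each channel (sRGB transfer function): c = v/255; c_lin = c/12.92 if c ≤ 0.04045, else ((c+0.055)/1.055)^2.4
  R: 96/255 ≈ 0.376471 > 0.04045 → ((0.376471+0.055)/1.055)^2.4 ≈ 0.116971
  G: 169/255 ≈ 0.662745 > 0.04045 → ((0.662745+0.055)/1.055)^2.4 ≈ 0.396755
  B: 60/255 ≈ 0.235294 > 0.04045 → ((0.235294+0.055)/1.055)^2.4 ≈ 0.045186
R_lin = 0.116971, G_lin = 0.396755, B_lin = 0.045186
L = 0.2126×R + 0.7152×G + 0.0722×B
L = 0.2126×0.116971 + 0.7152×0.396755 + 0.0722×0.045186
L ≈ 0.311890


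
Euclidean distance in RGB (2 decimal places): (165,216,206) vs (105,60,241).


d = √[(R₁-R₂)² + (G₁-G₂)² + (B₁-B₂)²]
d = √[(165-105)² + (216-60)² + (206-241)²]
d = √[3600 + 24336 + 1225]
d = √29161
d ≈ 170.77


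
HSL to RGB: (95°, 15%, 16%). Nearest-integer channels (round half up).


H=95°, S=0.15, L=0.16
C = (1-|2L-1|)×S = (1-|-0.68|)×0.15 = 0.048
H' = H/60 = 95/60 ≈ 1.5833; X = C×(1-|H' mod 2 - 1|) = 0.02
m = L - C/2 = 0.16 - 0.024 = 0.136
Sector ⌊H'⌋ = 1 → (R',G',B') = (0.02, 0.048, 0.0)
RGB = ((R'+m)×255, (G'+m)×255, (B'+m)×255) = (39.78, 46.92, 34.68)
Round half up → RGB(40, 47, 35)


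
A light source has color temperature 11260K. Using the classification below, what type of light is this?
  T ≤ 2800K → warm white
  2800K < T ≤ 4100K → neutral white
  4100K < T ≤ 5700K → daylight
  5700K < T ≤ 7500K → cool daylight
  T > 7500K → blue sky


Temperature: 11260K
11260K > 7500K → blue sky
Classification: blue sky


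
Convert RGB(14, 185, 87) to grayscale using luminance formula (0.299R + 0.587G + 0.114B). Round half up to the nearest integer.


Gray = 0.299×R + 0.587×G + 0.114×B
Gray = 0.299×14 + 0.587×185 + 0.114×87
Gray = 4.186 + 108.595 + 9.918
Gray = 122.699 → round half up → 123
Gray = 123


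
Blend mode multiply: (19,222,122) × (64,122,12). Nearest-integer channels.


Multiply: C = A×B/255, rounded to nearest integer
R: 19×64/255 = 1216/255 ≈ 4.769 → 5
G: 222×122/255 = 27084/255 ≈ 106.212 → 106
B: 122×12/255 = 1464/255 ≈ 5.741 → 6
= RGB(5, 106, 6)


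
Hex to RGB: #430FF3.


43 → 67 (R)
0F → 15 (G)
F3 → 243 (B)
= RGB(67, 15, 243)


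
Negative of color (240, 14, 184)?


Invert: (255-R, 255-G, 255-B)
R: 255-240 = 15
G: 255-14 = 241
B: 255-184 = 71
= RGB(15, 241, 71)


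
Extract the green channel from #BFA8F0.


Color: #BFA8F0
R = BF = 191
G = A8 = 168
B = F0 = 240
Green = 168


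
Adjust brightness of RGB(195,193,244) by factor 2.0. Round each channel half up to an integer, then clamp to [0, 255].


Multiply each channel by 2.0, round half up, clamp to [0, 255]
R: 195×2.0 = 390 → clamp → 255
G: 193×2.0 = 386 → clamp → 255
B: 244×2.0 = 488 → clamp → 255
= RGB(255, 255, 255)


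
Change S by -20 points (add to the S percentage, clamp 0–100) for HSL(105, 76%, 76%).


Original S = 76%
Adjustment = -20 percentage points
New S = 76 + (-20) = 56
Clamp to [0, 100] → 56
= HSL(105°, 56%, 76%)


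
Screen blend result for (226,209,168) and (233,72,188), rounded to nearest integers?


Screen: C = 255 - (255-A)×(255-B)/255, rounded to nearest integer
R: 255 - (255-226)×(255-233)/255 = 255 - 638/255 ≈ 255 - 2.502 = 252.498 → 252
G: 255 - (255-209)×(255-72)/255 = 255 - 8418/255 ≈ 255 - 33.012 = 221.988 → 222
B: 255 - (255-168)×(255-188)/255 = 255 - 5829/255 ≈ 255 - 22.859 = 232.141 → 232
= RGB(252, 222, 232)


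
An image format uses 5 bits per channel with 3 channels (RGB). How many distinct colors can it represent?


Total bits = 5 bits/channel × 3 channels = 15 bits
Distinct colors = 2^15
= 32,768 colors


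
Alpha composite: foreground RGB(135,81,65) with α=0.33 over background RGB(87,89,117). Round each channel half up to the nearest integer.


C = α×F + (1-α)×B, with 1-α = 0.67
R: 0.33×135 + 0.67×87 = 44.55 + 58.29 = 102.84 → 103
G: 0.33×81 + 0.67×89 = 26.73 + 59.63 = 86.36 → 86
B: 0.33×65 + 0.67×117 = 21.45 + 78.39 = 99.84 → 100
= RGB(103, 86, 100)


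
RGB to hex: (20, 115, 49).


R = 20 → 14 (hex)
G = 115 → 73 (hex)
B = 49 → 31 (hex)
Hex = #147331


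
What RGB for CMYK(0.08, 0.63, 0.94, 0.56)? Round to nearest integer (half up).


R = 255 × (1-C) × (1-K) = 255 × 0.92 × 0.44 = 103.224 → 103
G = 255 × (1-M) × (1-K) = 255 × 0.37 × 0.44 = 41.514 → 42
B = 255 × (1-Y) × (1-K) = 255 × 0.06 × 0.44 = 6.732 → 7
= RGB(103, 42, 7)


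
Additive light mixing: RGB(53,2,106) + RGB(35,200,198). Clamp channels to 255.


Additive: each channel = min(255, C₁+C₂)
R: 53+35 = 88 → 88
G: 2+200 = 202 → 202
B: 106+198 = 304 → 255
= RGB(88, 202, 255)


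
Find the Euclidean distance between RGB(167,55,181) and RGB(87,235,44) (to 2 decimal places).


d = √[(R₁-R₂)² + (G₁-G₂)² + (B₁-B₂)²]
d = √[(167-87)² + (55-235)² + (181-44)²]
d = √[6400 + 32400 + 18769]
d = √57569
d ≈ 239.94


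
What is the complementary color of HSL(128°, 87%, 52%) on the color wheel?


Complement = opposite side of color wheel = hue + 180°
H' = (128 + 180) mod 360 = 308°
S and L unchanged.
= HSL(308°, 87%, 52%)


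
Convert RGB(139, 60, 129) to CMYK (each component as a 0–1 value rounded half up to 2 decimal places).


R'=139/255≈0.5451, G'=60/255≈0.2353, B'=129/255≈0.5059
K = 1 - max(R',G',B') = 1 - 139/255 = 116/255 = 0.45490… → 0.45
(1-R'-K)/(1-K) simplifies to (max-R)/max with max = 139:
C = (139-139)/139 = 0/139 = 0 → 0.00
M = (139-60)/139 = 79/139 = 0.56834… → 0.57
Y = (139-129)/139 = 10/139 = 0.07194… → 0.07
= CMYK(0.00, 0.57, 0.07, 0.45)


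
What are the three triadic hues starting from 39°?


Triadic: equally spaced at 120° intervals
H1 = 39°
H2 = (39 + 120) mod 360 = 159°
H3 = (39 + 240) mod 360 = 279°
Triadic = 39°, 159°, 279°


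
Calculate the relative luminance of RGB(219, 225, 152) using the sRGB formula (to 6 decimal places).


Linearize each channel (sRGB transfer function): c = v/255; c_lin = c/12.92 if c ≤ 0.04045, else ((c+0.055)/1.055)^2.4
  R: 219/255 ≈ 0.858824 > 0.04045 → ((0.858824+0.055)/1.055)^2.4 ≈ 0.708376
  G: 225/255 ≈ 0.882353 > 0.04045 → ((0.882353+0.055)/1.055)^2.4 ≈ 0.752942
  B: 152/255 ≈ 0.596078 > 0.04045 → ((0.596078+0.055)/1.055)^2.4 ≈ 0.313989
R_lin = 0.708376, G_lin = 0.752942, B_lin = 0.313989
L = 0.2126×R + 0.7152×G + 0.0722×B
L = 0.2126×0.708376 + 0.7152×0.752942 + 0.0722×0.313989
L ≈ 0.711775


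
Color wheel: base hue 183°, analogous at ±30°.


Base hue: 183°
Left analog: (183 - 30) mod 360 = 153°
Right analog: (183 + 30) mod 360 = 213°
Analogous hues = 153° and 213°


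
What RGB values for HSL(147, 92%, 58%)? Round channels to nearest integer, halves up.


H=147°, S=0.92, L=0.58
C = (1-|2L-1|)×S = (1-|0.16|)×0.92 = 0.7728
H' = H/60 = 147/60 ≈ 2.4500; X = C×(1-|H' mod 2 - 1|) = 0.34776
m = L - C/2 = 0.58 - 0.3864 = 0.1936
Sector ⌊H'⌋ = 2 → (R',G',B') = (0.0, 0.7728, 0.34776)
RGB = ((R'+m)×255, (G'+m)×255, (B'+m)×255) = (49.368, 246.432, 138.0468)
Round half up → RGB(49, 246, 138)


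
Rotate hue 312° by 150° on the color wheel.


New hue = (H + rotation) mod 360
New hue = (312 + 150) mod 360
= 462 mod 360
= 102°


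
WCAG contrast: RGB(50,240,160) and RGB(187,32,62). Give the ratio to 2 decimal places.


Linearize each sRGB channel c=v/255: c/12.92 if c ≤ 0.04045 else ((c+0.055)/1.055)^2.4
L = 0.2126×R_lin + 0.7152×G_lin + 0.0722×B_lin
Color 1 (50,240,160):
  R=50: 50/255≈0.1961 > 0.04045 → ((0.1961+0.055)/1.055)^2.4 ≈ 0.03190
  G=240: 240/255≈0.9412 > 0.04045 → ((0.9412+0.055)/1.055)^2.4 ≈ 0.87137
  B=160: 160/255≈0.6275 > 0.04045 → ((0.6275+0.055)/1.055)^2.4 ≈ 0.35153
  L1 = 0.2126×0.03190 + 0.7152×0.87137 + 0.0722×0.35153 ≈ 0.65536
Color 2 (187,32,62):
  R=187: 187/255≈0.7333 > 0.04045 → ((0.7333+0.055)/1.055)^2.4 ≈ 0.49693
  G=32: 32/255≈0.1255 > 0.04045 → ((0.1255+0.055)/1.055)^2.4 ≈ 0.01444
  B=62: 62/255≈0.2431 > 0.04045 → ((0.2431+0.055)/1.055)^2.4 ≈ 0.04817
  L2 = 0.2126×0.49693 + 0.7152×0.01444 + 0.0722×0.04817 ≈ 0.11946
Lighter = 0.65536, Darker = 0.11946
Ratio = (L_lighter + 0.05) / (L_darker + 0.05)
Ratio = (0.65536 + 0.05) / (0.11946 + 0.05) = 0.70536 / 0.16946 ≈ 4.1625
Ratio ≈ 4.16:1


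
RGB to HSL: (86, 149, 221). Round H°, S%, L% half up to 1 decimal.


Normalize: R'=86/255≈0.3373, G'=149/255≈0.5843, B'=221/255≈0.8667
Max=221/255, Min=86/255, Δ=Max-Min=135/255
L = (Max+Min)/2 = (221+86)/510 = 307/510 = 0.60196… → L = 60.2%
L > 0.5 → S = Δ/(2-Max-Min) = 135/(510-221-86) = 135/203 = 0.66502… → S = 66.5%
(the 1/255 factors cancel in S and H, so raw channel differences can be used)
Max is B' → H = 60 × ((R-G)/Δ + 4) = 60 × ((86-149)/135 + 4)
  -63/135 + 4 = -0.4666… + 4 = 3.5333…
  H = 60 × 3.5333… = 212° → H = 212.0°
= HSL(212.0°, 66.5%, 60.2%)


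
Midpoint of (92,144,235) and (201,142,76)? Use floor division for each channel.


Midpoint: each channel = ⌊(C₁+C₂)/2⌋
R: ⌊(92+201)/2⌋ = 146
G: ⌊(144+142)/2⌋ = 143
B: ⌊(235+76)/2⌋ = 155
= RGB(146, 143, 155)


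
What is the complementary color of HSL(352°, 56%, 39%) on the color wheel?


Complement = opposite side of color wheel = hue + 180°
H' = (352 + 180) mod 360 = 172°
S and L unchanged.
= HSL(172°, 56%, 39%)


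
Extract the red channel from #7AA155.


Color: #7AA155
R = 7A = 122
G = A1 = 161
B = 55 = 85
Red = 122


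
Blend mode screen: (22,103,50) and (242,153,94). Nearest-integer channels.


Screen: C = 255 - (255-A)×(255-B)/255, rounded to nearest integer
R: 255 - (255-22)×(255-242)/255 = 255 - 3029/255 ≈ 255 - 11.878 = 243.122 → 243
G: 255 - (255-103)×(255-153)/255 = 255 - 15504/255 ≈ 255 - 60.800 = 194.200 → 194
B: 255 - (255-50)×(255-94)/255 = 255 - 33005/255 ≈ 255 - 129.431 = 125.569 → 126
= RGB(243, 194, 126)


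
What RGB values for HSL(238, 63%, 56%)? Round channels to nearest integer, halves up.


H=238°, S=0.63, L=0.56
C = (1-|2L-1|)×S = (1-|0.12|)×0.63 = 0.5544
H' = H/60 = 238/60 ≈ 3.9667; X = C×(1-|H' mod 2 - 1|) = 0.01848
m = L - C/2 = 0.56 - 0.2772 = 0.2828
Sector ⌊H'⌋ = 3 → (R',G',B') = (0.0, 0.01848, 0.5544)
RGB = ((R'+m)×255, (G'+m)×255, (B'+m)×255) = (72.114, 76.8264, 213.486)
Round half up → RGB(72, 77, 213)


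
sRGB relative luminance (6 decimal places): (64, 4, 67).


Linearize each channel (sRGB transfer function): c = v/255; c_lin = c/12.92 if c ≤ 0.04045, else ((c+0.055)/1.055)^2.4
  R: 64/255 ≈ 0.250980 > 0.04045 → ((0.250980+0.055)/1.055)^2.4 ≈ 0.051269
  G: 4/255 ≈ 0.015686 ≤ 0.04045 → 0.015686/12.92 ≈ 0.001214
  B: 67/255 ≈ 0.262745 > 0.04045 → ((0.262745+0.055)/1.055)^2.4 ≈ 0.056128
R_lin = 0.051269, G_lin = 0.001214, B_lin = 0.056128
L = 0.2126×R + 0.7152×G + 0.0722×B
L = 0.2126×0.051269 + 0.7152×0.001214 + 0.0722×0.056128
L ≈ 0.015821


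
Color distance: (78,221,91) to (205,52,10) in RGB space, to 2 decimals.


d = √[(R₁-R₂)² + (G₁-G₂)² + (B₁-B₂)²]
d = √[(78-205)² + (221-52)² + (91-10)²]
d = √[16129 + 28561 + 6561]
d = √51251
d ≈ 226.39


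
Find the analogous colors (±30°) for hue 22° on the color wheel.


Base hue: 22°
Left analog: (22 - 30) mod 360 = 352°
Right analog: (22 + 30) mod 360 = 52°
Analogous hues = 352° and 52°


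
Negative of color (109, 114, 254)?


Invert: (255-R, 255-G, 255-B)
R: 255-109 = 146
G: 255-114 = 141
B: 255-254 = 1
= RGB(146, 141, 1)


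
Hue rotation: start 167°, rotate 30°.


New hue = (H + rotation) mod 360
New hue = (167 + 30) mod 360
= 197 mod 360
= 197°


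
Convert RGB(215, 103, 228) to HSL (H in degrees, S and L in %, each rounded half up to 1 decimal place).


Normalize: R'=215/255≈0.8431, G'=103/255≈0.4039, B'=228/255≈0.8941
Max=228/255, Min=103/255, Δ=Max-Min=125/255
L = (Max+Min)/2 = (228+103)/510 = 331/510 = 0.64901… → L = 64.9%
L > 0.5 → S = Δ/(2-Max-Min) = 125/(510-228-103) = 125/179 = 0.69832… → S = 69.8%
(the 1/255 factors cancel in S and H, so raw channel differences can be used)
Max is B' → H = 60 × ((R-G)/Δ + 4) = 60 × ((215-103)/125 + 4)
  112/125 + 4 = 0.896 + 4 = 4.896
  H = 60 × 4.896 = 293.76° → H = 293.8°
= HSL(293.8°, 69.8%, 64.9%)


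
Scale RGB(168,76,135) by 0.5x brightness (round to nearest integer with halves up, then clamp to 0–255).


Multiply each channel by 0.5, round half up, clamp to [0, 255]
R: 168×0.5 = 84
G: 76×0.5 = 38
B: 135×0.5 = 67.5 → round → 68
= RGB(84, 38, 68)


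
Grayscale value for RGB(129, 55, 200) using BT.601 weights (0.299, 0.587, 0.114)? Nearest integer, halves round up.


Gray = 0.299×R + 0.587×G + 0.114×B
Gray = 0.299×129 + 0.587×55 + 0.114×200
Gray = 38.571 + 32.285 + 22.800
Gray = 93.656 → round half up → 94
Gray = 94


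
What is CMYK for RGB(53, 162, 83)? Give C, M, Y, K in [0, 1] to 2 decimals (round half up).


R'=53/255≈0.2078, G'=162/255≈0.6353, B'=83/255≈0.3255
K = 1 - max(R',G',B') = 1 - 162/255 = 93/255 = 0.36470… → 0.36
(1-R'-K)/(1-K) simplifies to (max-R)/max with max = 162:
C = (162-53)/162 = 109/162 = 0.67283… → 0.67
M = (162-162)/162 = 0/162 = 0 → 0.00
Y = (162-83)/162 = 79/162 = 0.48765… → 0.49
= CMYK(0.67, 0.00, 0.49, 0.36)


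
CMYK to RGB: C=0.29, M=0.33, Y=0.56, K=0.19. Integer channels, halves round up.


R = 255 × (1-C) × (1-K) = 255 × 0.71 × 0.81 = 146.6505 → 147
G = 255 × (1-M) × (1-K) = 255 × 0.67 × 0.81 = 138.3885 → 138
B = 255 × (1-Y) × (1-K) = 255 × 0.44 × 0.81 = 90.882 → 91
= RGB(147, 138, 91)


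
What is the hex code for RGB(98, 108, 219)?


R = 98 → 62 (hex)
G = 108 → 6C (hex)
B = 219 → DB (hex)
Hex = #626CDB


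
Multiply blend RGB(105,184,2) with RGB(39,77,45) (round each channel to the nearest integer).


Multiply: C = A×B/255, rounded to nearest integer
R: 105×39/255 = 4095/255 ≈ 16.059 → 16
G: 184×77/255 = 14168/255 ≈ 55.561 → 56
B: 2×45/255 = 90/255 ≈ 0.353 → 0
= RGB(16, 56, 0)


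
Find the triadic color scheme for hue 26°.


Triadic: equally spaced at 120° intervals
H1 = 26°
H2 = (26 + 120) mod 360 = 146°
H3 = (26 + 240) mod 360 = 266°
Triadic = 26°, 146°, 266°


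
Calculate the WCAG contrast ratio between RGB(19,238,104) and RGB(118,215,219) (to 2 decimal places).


Linearize each sRGB channel c=v/255: c/12.92 if c ≤ 0.04045 else ((c+0.055)/1.055)^2.4
L = 0.2126×R_lin + 0.7152×G_lin + 0.0722×B_lin
Color 1 (19,238,104):
  R=19: 19/255≈0.0745 > 0.04045 → ((0.0745+0.055)/1.055)^2.4 ≈ 0.00651
  G=238: 238/255≈0.9333 > 0.04045 → ((0.9333+0.055)/1.055)^2.4 ≈ 0.85499
  B=104: 104/255≈0.4078 > 0.04045 → ((0.4078+0.055)/1.055)^2.4 ≈ 0.13843
  L1 = 0.2126×0.00651 + 0.7152×0.85499 + 0.0722×0.13843 ≈ 0.62287
Color 2 (118,215,219):
  R=118: 118/255≈0.4627 > 0.04045 → ((0.4627+0.055)/1.055)^2.4 ≈ 0.18116
  G=215: 215/255≈0.8431 > 0.04045 → ((0.8431+0.055)/1.055)^2.4 ≈ 0.67954
  B=219: 219/255≈0.8588 > 0.04045 → ((0.8588+0.055)/1.055)^2.4 ≈ 0.70838
  L2 = 0.2126×0.18116 + 0.7152×0.67954 + 0.0722×0.70838 ≈ 0.57567
Lighter = 0.62287, Darker = 0.57567
Ratio = (L_lighter + 0.05) / (L_darker + 0.05)
Ratio = (0.62287 + 0.05) / (0.57567 + 0.05) = 0.67287 / 0.62567 ≈ 1.0754
Ratio ≈ 1.08:1


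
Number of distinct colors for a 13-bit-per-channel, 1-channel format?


Total bits = 13 bits/channel × 1 channels = 13 bits
Distinct colors = 2^13
= 8,192 colors


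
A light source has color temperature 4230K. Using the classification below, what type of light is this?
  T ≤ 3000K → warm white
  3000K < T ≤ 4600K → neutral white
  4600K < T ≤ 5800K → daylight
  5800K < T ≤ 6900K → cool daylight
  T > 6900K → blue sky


Temperature: 4230K
3000K < 4230K ≤ 4600K → neutral white
Classification: neutral white


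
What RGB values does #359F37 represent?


35 → 53 (R)
9F → 159 (G)
37 → 55 (B)
= RGB(53, 159, 55)


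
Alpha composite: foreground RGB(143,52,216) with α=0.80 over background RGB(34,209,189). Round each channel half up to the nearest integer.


C = α×F + (1-α)×B, with 1-α = 0.20
R: 0.80×143 + 0.20×34 = 114.40 + 6.80 = 121.20 → 121
G: 0.80×52 + 0.20×209 = 41.60 + 41.80 = 83.40 → 83
B: 0.80×216 + 0.20×189 = 172.80 + 37.80 = 210.60 → 211
= RGB(121, 83, 211)


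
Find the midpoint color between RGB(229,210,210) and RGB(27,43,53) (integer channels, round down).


Midpoint: each channel = ⌊(C₁+C₂)/2⌋
R: ⌊(229+27)/2⌋ = 128
G: ⌊(210+43)/2⌋ = 126
B: ⌊(210+53)/2⌋ = 131
= RGB(128, 126, 131)


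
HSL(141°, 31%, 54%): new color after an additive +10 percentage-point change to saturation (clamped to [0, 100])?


Original S = 31%
Adjustment = +10 percentage points
New S = 31 + (10) = 41
Clamp to [0, 100] → 41
= HSL(141°, 41%, 54%)


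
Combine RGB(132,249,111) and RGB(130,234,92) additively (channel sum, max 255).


Additive: each channel = min(255, C₁+C₂)
R: 132+130 = 262 → 255
G: 249+234 = 483 → 255
B: 111+92 = 203 → 203
= RGB(255, 255, 203)


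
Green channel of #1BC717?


Color: #1BC717
R = 1B = 27
G = C7 = 199
B = 17 = 23
Green = 199


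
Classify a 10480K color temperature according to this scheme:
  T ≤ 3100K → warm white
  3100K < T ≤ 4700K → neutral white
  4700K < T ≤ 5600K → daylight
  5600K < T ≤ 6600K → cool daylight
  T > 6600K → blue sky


Temperature: 10480K
10480K > 6600K → blue sky
Classification: blue sky


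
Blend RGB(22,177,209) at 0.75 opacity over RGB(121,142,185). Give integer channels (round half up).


C = α×F + (1-α)×B, with 1-α = 0.25
R: 0.75×22 + 0.25×121 = 16.50 + 30.25 = 46.75 → 47
G: 0.75×177 + 0.25×142 = 132.75 + 35.50 = 168.25 → 168
B: 0.75×209 + 0.25×185 = 156.75 + 46.25 = 203.00 → 203
= RGB(47, 168, 203)


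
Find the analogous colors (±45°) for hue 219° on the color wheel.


Base hue: 219°
Left analog: (219 - 45) mod 360 = 174°
Right analog: (219 + 45) mod 360 = 264°
Analogous hues = 174° and 264°


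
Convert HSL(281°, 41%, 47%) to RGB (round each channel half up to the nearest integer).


H=281°, S=0.41, L=0.47
C = (1-|2L-1|)×S = (1-|-0.06|)×0.41 = 0.3854
H' = H/60 = 281/60 ≈ 4.6833; X = C×(1-|H' mod 2 - 1|) ≈ 0.2634
m = L - C/2 = 0.47 - 0.1927 = 0.2773
Sector ⌊H'⌋ = 4 → (R',G',B') = (≈0.2634, 0.0, 0.3854)
RGB = ((R'+m)×255, (G'+m)×255, (B'+m)×255) = (137.86745, 70.7115, 168.9885)
Round half up → RGB(138, 71, 169)


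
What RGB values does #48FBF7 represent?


48 → 72 (R)
FB → 251 (G)
F7 → 247 (B)
= RGB(72, 251, 247)


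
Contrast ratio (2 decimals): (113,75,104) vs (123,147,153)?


Linearize each sRGB channel c=v/255: c/12.92 if c ≤ 0.04045 else ((c+0.055)/1.055)^2.4
L = 0.2126×R_lin + 0.7152×G_lin + 0.0722×B_lin
Color 1 (113,75,104):
  R=113: 113/255≈0.4431 > 0.04045 → ((0.4431+0.055)/1.055)^2.4 ≈ 0.16513
  G=75: 75/255≈0.2941 > 0.04045 → ((0.2941+0.055)/1.055)^2.4 ≈ 0.07036
  B=104: 104/255≈0.4078 > 0.04045 → ((0.4078+0.055)/1.055)^2.4 ≈ 0.13843
  L1 = 0.2126×0.16513 + 0.7152×0.07036 + 0.0722×0.13843 ≈ 0.09542
Color 2 (123,147,153):
  R=123: 123/255≈0.4824 > 0.04045 → ((0.4824+0.055)/1.055)^2.4 ≈ 0.19807
  G=147: 147/255≈0.5765 > 0.04045 → ((0.5765+0.055)/1.055)^2.4 ≈ 0.29177
  B=153: 153/255≈0.6000 > 0.04045 → ((0.6000+0.055)/1.055)^2.4 ≈ 0.31855
  L2 = 0.2126×0.19807 + 0.7152×0.29177 + 0.0722×0.31855 ≈ 0.27378
Lighter = 0.27378, Darker = 0.09542
Ratio = (L_lighter + 0.05) / (L_darker + 0.05)
Ratio = (0.27378 + 0.05) / (0.09542 + 0.05) = 0.32378 / 0.14542 ≈ 2.2265
Ratio ≈ 2.23:1


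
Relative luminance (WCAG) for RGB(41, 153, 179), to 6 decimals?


Linearize each channel (sRGB transfer function): c = v/255; c_lin = c/12.92 if c ≤ 0.04045, else ((c+0.055)/1.055)^2.4
  R: 41/255 ≈ 0.160784 > 0.04045 → ((0.160784+0.055)/1.055)^2.4 ≈ 0.022174
  G: 153/255 ≈ 0.600000 > 0.04045 → ((0.600000+0.055)/1.055)^2.4 ≈ 0.318547
  B: 179/255 ≈ 0.701961 > 0.04045 → ((0.701961+0.055)/1.055)^2.4 ≈ 0.450786
R_lin = 0.022174, G_lin = 0.318547, B_lin = 0.450786
L = 0.2126×R + 0.7152×G + 0.0722×B
L = 0.2126×0.022174 + 0.7152×0.318547 + 0.0722×0.450786
L ≈ 0.265086


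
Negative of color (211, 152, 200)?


Invert: (255-R, 255-G, 255-B)
R: 255-211 = 44
G: 255-152 = 103
B: 255-200 = 55
= RGB(44, 103, 55)


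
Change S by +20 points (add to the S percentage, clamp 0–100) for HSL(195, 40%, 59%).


Original S = 40%
Adjustment = +20 percentage points
New S = 40 + (20) = 60
Clamp to [0, 100] → 60
= HSL(195°, 60%, 59%)


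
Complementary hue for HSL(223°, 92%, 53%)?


Complement = opposite side of color wheel = hue + 180°
H' = (223 + 180) mod 360 = 43°
S and L unchanged.
= HSL(43°, 92%, 53%)


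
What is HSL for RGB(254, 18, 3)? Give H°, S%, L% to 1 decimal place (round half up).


Normalize: R'=254/255≈0.9961, G'=18/255≈0.0706, B'=3/255≈0.0118
Max=254/255, Min=3/255, Δ=Max-Min=251/255
L = (Max+Min)/2 = (254+3)/510 = 257/510 = 0.50392… → L = 50.4%
L > 0.5 → S = Δ/(2-Max-Min) = 251/(510-254-3) = 251/253 = 0.99209… → S = 99.2%
(the 1/255 factors cancel in S and H, so raw channel differences can be used)
Max is R' → H = 60 × (((G-B)/Δ) mod 6) = 60 × (((18-3)/251) mod 6)
  15/251 = 0.0597…
  H = 60 × 0.0597… = 3.585…° → H = 3.6°
= HSL(3.6°, 99.2%, 50.4%)


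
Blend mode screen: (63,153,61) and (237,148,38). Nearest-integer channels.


Screen: C = 255 - (255-A)×(255-B)/255, rounded to nearest integer
R: 255 - (255-63)×(255-237)/255 = 255 - 3456/255 ≈ 255 - 13.553 = 241.447 → 241
G: 255 - (255-153)×(255-148)/255 = 255 - 10914/255 ≈ 255 - 42.800 = 212.200 → 212
B: 255 - (255-61)×(255-38)/255 = 255 - 42098/255 ≈ 255 - 165.090 = 89.910 → 90
= RGB(241, 212, 90)


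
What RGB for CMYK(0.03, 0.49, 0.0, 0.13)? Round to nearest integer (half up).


R = 255 × (1-C) × (1-K) = 255 × 0.97 × 0.87 = 215.1945 → 215
G = 255 × (1-M) × (1-K) = 255 × 0.51 × 0.87 = 113.1435 → 113
B = 255 × (1-Y) × (1-K) = 255 × 1.00 × 0.87 = 221.85 → 222
= RGB(215, 113, 222)


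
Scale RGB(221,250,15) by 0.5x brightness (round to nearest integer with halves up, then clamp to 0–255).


Multiply each channel by 0.5, round half up, clamp to [0, 255]
R: 221×0.5 = 110.5 → round → 111
G: 250×0.5 = 125
B: 15×0.5 = 7.5 → round → 8
= RGB(111, 125, 8)


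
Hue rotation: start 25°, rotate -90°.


New hue = (H + rotation) mod 360
New hue = (25 -90) mod 360
= -65 mod 360
= 295°


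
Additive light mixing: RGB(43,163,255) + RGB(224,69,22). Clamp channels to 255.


Additive: each channel = min(255, C₁+C₂)
R: 43+224 = 267 → 255
G: 163+69 = 232 → 232
B: 255+22 = 277 → 255
= RGB(255, 232, 255)


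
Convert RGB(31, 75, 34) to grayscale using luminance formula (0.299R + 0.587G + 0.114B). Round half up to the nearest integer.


Gray = 0.299×R + 0.587×G + 0.114×B
Gray = 0.299×31 + 0.587×75 + 0.114×34
Gray = 9.269 + 44.025 + 3.876
Gray = 57.170 → round half up → 57
Gray = 57


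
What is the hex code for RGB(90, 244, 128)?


R = 90 → 5A (hex)
G = 244 → F4 (hex)
B = 128 → 80 (hex)
Hex = #5AF480


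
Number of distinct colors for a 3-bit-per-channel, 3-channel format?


Total bits = 3 bits/channel × 3 channels = 9 bits
Distinct colors = 2^9
= 512 colors


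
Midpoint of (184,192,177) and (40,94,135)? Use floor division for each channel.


Midpoint: each channel = ⌊(C₁+C₂)/2⌋
R: ⌊(184+40)/2⌋ = 112
G: ⌊(192+94)/2⌋ = 143
B: ⌊(177+135)/2⌋ = 156
= RGB(112, 143, 156)


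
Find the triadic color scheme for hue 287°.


Triadic: equally spaced at 120° intervals
H1 = 287°
H2 = (287 + 120) mod 360 = 47°
H3 = (287 + 240) mod 360 = 167°
Triadic = 287°, 47°, 167°


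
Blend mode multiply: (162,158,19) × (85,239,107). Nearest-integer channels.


Multiply: C = A×B/255, rounded to nearest integer
R: 162×85/255 = 13770/255 ≈ 54.000 → 54
G: 158×239/255 = 37762/255 ≈ 148.086 → 148
B: 19×107/255 = 2033/255 ≈ 7.973 → 8
= RGB(54, 148, 8)


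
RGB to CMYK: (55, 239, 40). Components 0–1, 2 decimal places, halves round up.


R'=55/255≈0.2157, G'=239/255≈0.9373, B'=40/255≈0.1569
K = 1 - max(R',G',B') = 1 - 239/255 = 16/255 = 0.06274… → 0.06
(1-R'-K)/(1-K) simplifies to (max-R)/max with max = 239:
C = (239-55)/239 = 184/239 = 0.76987… → 0.77
M = (239-239)/239 = 0/239 = 0 → 0.00
Y = (239-40)/239 = 199/239 = 0.83263… → 0.83
= CMYK(0.77, 0.00, 0.83, 0.06)


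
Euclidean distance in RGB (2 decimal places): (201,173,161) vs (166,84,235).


d = √[(R₁-R₂)² + (G₁-G₂)² + (B₁-B₂)²]
d = √[(201-166)² + (173-84)² + (161-235)²]
d = √[1225 + 7921 + 5476]
d = √14622
d ≈ 120.92
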